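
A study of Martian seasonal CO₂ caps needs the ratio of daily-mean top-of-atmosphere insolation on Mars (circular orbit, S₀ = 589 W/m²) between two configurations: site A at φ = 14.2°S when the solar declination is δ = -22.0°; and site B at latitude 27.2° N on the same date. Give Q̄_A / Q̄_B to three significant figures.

— Configuration A (φ=-14.2°):
cos H₀ = −tan(-14.2°) tan(-22.000°) = -0.1022, H₀ = 1.6732 rad.
Bracket: H₀ sin φ sin δ + cos φ cos δ sin H₀ = 1.6732×-0.24531×-0.37461 + 0.96945×0.92718×0.99476 = 0.153760 + 0.894145 = 1.047905.
Q̄ = (S₀/π) × [bracket] = (589/π) × 1.047905 = 196.47 W/m².
— Configuration B (φ=+27.2°):
cos H₀ = −tan(+27.2°) tan(-22.000°) = 0.2076, H₀ = 1.3616 rad.
Bracket: H₀ sin φ sin δ + cos φ cos δ sin H₀ = 1.3616×0.45710×-0.37461 + 0.88942×0.92718×0.97821 = -0.233153 + 0.806683 = 0.573530.
Q̄ = (S₀/π) × [bracket] = (589/π) × 0.573530 = 107.53 W/m².
Ratio Q̄_A / Q̄_B = 196.47 / 107.53 = 1.827.

Q̄_A / Q̄_B ≈ 1.83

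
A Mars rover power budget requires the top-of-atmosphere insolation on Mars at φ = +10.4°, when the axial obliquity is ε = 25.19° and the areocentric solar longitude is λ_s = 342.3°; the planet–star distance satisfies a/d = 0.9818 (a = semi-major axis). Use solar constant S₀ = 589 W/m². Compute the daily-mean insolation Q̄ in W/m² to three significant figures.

sin δ = sin 25.19° × sin 342.3° = -0.12940, so δ = -7.435°.
cos H₀ = −tan(+10.4°) tan(-7.435°) = 0.0240, H₀ = 1.5468 rad.
Bracket: H₀ sin φ sin δ + cos φ cos δ sin H₀ = 1.5468×0.18052×-0.12940 + 0.98357×0.99159×0.99971 = -0.036132 + 0.975015 = 0.938883.
Inverse-square distance factor (a/d)² = 0.9818² = 0.963931.
Q̄ = (S₀/π) × 0.963931 × [bracket] = (589/π) × 0.963931 × 0.938883 = 169.7 W/m².

Q̄ ≈ 170 W/m²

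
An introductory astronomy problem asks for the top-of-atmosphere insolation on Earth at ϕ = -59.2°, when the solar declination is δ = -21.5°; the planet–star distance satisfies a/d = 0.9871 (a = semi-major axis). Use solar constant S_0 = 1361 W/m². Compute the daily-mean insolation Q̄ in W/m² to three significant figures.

Q̄ ≈ 456 W/m²

cos h₀ = −tan(-59.2°) tan(-21.500°) = -0.6608, h₀ = 2.2927 rad.
Bracket: h₀ sin ϕ sin δ + cos ϕ cos δ sin h₀ = 2.2927×-0.85896×-0.36650 + 0.51204×0.93042×0.75057 = 0.721762 + 0.357581 = 1.079343.
Inverse-square distance factor (a/d)² = 0.9871² = 0.974366.
Q̄ = (S_0/π) × 0.974366 × [bracket] = (1361/π) × 0.974366 × 1.079343 = 455.6 W/m².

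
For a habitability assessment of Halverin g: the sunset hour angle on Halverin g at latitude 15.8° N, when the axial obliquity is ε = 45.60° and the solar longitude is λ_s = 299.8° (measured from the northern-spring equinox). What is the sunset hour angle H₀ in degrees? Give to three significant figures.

H₀ = 77.1°

Solar declination: sin δ = sin ε · sin λ_s = sin 45.60° × sin 299.8° = -0.61999, so δ = -38.316°.
cos H₀ = −tan φ · tan δ = −tan(+15.8°) × tan(-38.316°) = 0.2236, so H₀ = 1.3453 rad = 77.08°.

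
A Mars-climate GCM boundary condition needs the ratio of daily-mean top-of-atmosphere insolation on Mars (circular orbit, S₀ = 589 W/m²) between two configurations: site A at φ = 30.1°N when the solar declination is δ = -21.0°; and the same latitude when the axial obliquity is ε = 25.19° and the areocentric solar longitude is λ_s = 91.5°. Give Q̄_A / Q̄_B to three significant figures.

Q̄_A / Q̄_B ≈ 0.475

— Configuration A (φ=+30.1°):
cos H₀ = −tan(+30.1°) tan(-21.000°) = 0.2225, H₀ = 1.3464 rad.
Bracket: H₀ sin φ sin δ + cos φ cos δ sin H₀ = 1.3464×0.50151×-0.35837 + 0.86515×0.93358×0.97493 = -0.241983 + 0.787438 = 0.545455.
Q̄ = (S₀/π) × [bracket] = (589/π) × 0.545455 = 102.26 W/m².
— Configuration B (φ=+30.1°):
sin δ = sin 25.19° × sin 91.5° = 0.42548, so δ = +25.181°.
cos H₀ = −tan(+30.1°) tan(+25.181°) = -0.2725, H₀ = 1.8468 rad.
Bracket: H₀ sin φ sin δ + cos φ cos δ sin H₀ = 1.8468×0.50151×0.42548 + 0.86515×0.90497×0.96214 = 0.394075 + 0.753293 = 1.147368.
Q̄ = (S₀/π) × [bracket] = (589/π) × 1.147368 = 215.11 W/m².
Ratio Q̄_A / Q̄_B = 102.26 / 215.11 = 0.4754.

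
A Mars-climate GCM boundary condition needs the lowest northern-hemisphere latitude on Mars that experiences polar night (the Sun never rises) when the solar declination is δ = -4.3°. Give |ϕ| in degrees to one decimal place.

Polar night requires cos h₀ = −tan ϕ tan δ ≥ 1, i.e. tan ϕ tan δ ≤ −1.
The boundary is |tan ϕ| · |tan δ| = 1, so |ϕ| = 90° − |δ| = 90° − 4.3° = 85.7° in the northern hemisphere.

|ϕ| = 85.7°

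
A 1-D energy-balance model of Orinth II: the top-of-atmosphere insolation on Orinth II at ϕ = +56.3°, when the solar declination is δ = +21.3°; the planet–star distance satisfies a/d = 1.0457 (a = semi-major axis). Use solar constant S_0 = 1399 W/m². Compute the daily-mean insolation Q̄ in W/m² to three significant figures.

cos h₀ = −tan(+56.3°) tan(+21.300°) = -0.5846, h₀ = 2.1952 rad.
Bracket: h₀ sin ϕ sin δ + cos ϕ cos δ sin h₀ = 2.1952×0.83195×0.36325 + 0.55484×0.93169×0.81132 = 0.663402 + 0.419403 = 1.082805.
Inverse-square distance factor (a/d)² = 1.0457² = 1.093488.
Q̄ = (S_0/π) × 1.093488 × [bracket] = (1399/π) × 1.093488 × 1.082805 = 527.3 W/m².

Q̄ ≈ 527 W/m²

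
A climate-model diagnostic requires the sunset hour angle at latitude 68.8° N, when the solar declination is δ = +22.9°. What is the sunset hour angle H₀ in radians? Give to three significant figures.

Sunrise equation: cos H₀ = −tan φ · tan δ = -1.0891 ≤ −1, so the Sun never sets (polar day) and H₀ = π.

H₀ = 3.14 rad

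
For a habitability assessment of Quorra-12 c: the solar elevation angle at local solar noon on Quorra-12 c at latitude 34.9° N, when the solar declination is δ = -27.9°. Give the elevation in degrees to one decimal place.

27.2°

At local noon the hour angle is zero, so the zenith angle equals |φ − δ| = |+34.9° − (-27.900°)| = 62.800°.
Elevation = 90° − 62.800° = 27.2°.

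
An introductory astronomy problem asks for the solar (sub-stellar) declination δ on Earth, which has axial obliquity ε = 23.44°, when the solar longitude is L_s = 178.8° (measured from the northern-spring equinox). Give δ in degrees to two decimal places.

δ = +0.48°

sin δ = sin ε · sin L_s = sin 23.44° × sin 178.8° = 0.008331.
δ = arcsin(0.008331) = +0.48°.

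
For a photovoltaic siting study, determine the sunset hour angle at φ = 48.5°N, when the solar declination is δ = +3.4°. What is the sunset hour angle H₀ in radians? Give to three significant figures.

cos H₀ = −tan φ · tan δ = −tan(+48.5°) × tan(+3.400°) = -0.0672, so H₀ = 1.6380 rad = 93.85°.

H₀ = 1.64 rad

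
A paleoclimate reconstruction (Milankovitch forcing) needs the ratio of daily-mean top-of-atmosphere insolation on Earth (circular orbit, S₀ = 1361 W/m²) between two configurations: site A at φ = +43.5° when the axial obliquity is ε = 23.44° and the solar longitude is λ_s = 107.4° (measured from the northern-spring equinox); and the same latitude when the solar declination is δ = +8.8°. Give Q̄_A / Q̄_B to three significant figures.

— Configuration A (φ=+43.5°):
Solar declination: sin δ = sin ε · sin λ_s = sin 23.44° × sin 107.4° = 0.37959, so δ = +22.308°.
cos H₀ = −tan(+43.5°) tan(+22.308°) = -0.3894, H₀ = 1.9707 rad.
Bracket: H₀ sin φ sin δ + cos φ cos δ sin H₀ = 1.9707×0.68835×0.37959 + 0.72537×0.92516×0.92109 = 0.514926 + 0.618128 = 1.133054.
Q̄ = (S₀/π) × [bracket] = (1361/π) × 1.133054 = 490.86 W/m².
— Configuration B (φ=+43.5°):
cos H₀ = −tan(+43.5°) tan(+8.800°) = -0.1469, H₀ = 1.7182 rad.
Bracket: H₀ sin φ sin δ + cos φ cos δ sin H₀ = 1.7182×0.68835×0.15299 + 0.72537×0.98823×0.98915 = 0.180945 + 0.709055 = 0.890000.
Q̄ = (S₀/π) × [bracket] = (1361/π) × 0.890000 = 385.57 W/m².
Ratio Q̄_A / Q̄_B = 490.86 / 385.57 = 1.273.

Q̄_A / Q̄_B ≈ 1.27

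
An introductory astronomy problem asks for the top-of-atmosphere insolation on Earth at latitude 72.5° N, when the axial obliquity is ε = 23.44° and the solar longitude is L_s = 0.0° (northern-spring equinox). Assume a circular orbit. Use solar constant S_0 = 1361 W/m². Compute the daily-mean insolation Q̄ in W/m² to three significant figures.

Q̄ ≈ 130 W/m²

Solar declination: sin δ = sin ε · sin L_s = sin 23.44° × sin 0.0° = 0.00000, so δ = +0.000°.
cos h₀ = −tan(+72.5°) tan(+0.000°) = -0.0000, h₀ = 1.5708 rad.
Bracket: h₀ sin ϕ sin δ + cos ϕ cos δ sin h₀ = 1.5708×0.95372×0.00000 + 0.30071×1.00000×1.00000 = 0.000000 + 0.300710 = 0.300710.
Q̄ = (S_0/π) × [bracket] = (1361/π) × 0.300710 = 130.3 W/m².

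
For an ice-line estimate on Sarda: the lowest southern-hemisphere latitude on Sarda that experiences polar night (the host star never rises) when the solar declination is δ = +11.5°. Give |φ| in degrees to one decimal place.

Polar night requires cos H₀ = −tan φ tan δ ≥ 1, i.e. tan φ tan δ ≤ −1.
The boundary is |tan φ| · |tan δ| = 1, so |φ| = 90° − |δ| = 90° − 11.5° = 78.5° in the southern hemisphere.

|φ| = 78.5°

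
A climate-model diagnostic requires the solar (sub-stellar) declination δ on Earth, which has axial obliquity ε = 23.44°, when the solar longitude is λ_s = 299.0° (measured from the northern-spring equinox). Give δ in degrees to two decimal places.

δ = -20.36°

sin δ = sin ε · sin λ_s = sin 23.44° × sin 299.0° = -0.347914.
δ = arcsin(-0.347914) = -20.36°.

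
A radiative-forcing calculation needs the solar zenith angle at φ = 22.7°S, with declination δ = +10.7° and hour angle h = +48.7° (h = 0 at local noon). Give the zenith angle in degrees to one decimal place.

θ_z = 58.2°

cos θ_z = sin φ sin δ + cos φ cos δ cos h = -0.071650 + 0.598290 = 0.526640.
θ_z = arccos(0.526640) = 58.2°.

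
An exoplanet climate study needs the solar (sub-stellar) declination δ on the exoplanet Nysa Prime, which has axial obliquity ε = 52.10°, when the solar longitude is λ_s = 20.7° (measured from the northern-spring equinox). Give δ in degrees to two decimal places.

sin δ = sin ε · sin λ_s = sin 52.10° × sin 20.7° = 0.278921.
δ = arcsin(0.278921) = +16.20°.

δ = +16.20°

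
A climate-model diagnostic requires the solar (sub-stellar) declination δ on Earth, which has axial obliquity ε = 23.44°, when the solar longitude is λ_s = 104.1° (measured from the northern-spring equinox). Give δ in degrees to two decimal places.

sin δ = sin ε · sin λ_s = sin 23.44° × sin 104.1° = 0.385804.
δ = arcsin(0.385804) = +22.69°.

δ = +22.69°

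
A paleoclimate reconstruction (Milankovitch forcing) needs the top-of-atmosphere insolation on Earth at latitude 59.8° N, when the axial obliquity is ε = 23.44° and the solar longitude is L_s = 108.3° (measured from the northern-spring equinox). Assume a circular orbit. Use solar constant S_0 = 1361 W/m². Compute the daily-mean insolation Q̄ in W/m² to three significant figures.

Q̄ ≈ 476 W/m²

Solar declination: sin δ = sin ε · sin L_s = sin 23.44° × sin 108.3° = 0.37767, so δ = +22.189°.
cos h₀ = −tan(+59.8°) tan(+22.189°) = -0.7008, h₀ = 2.3473 rad.
Bracket: h₀ sin ϕ sin δ + cos ϕ cos δ sin h₀ = 2.3473×0.86427×0.37767 + 0.50302×0.92594×0.71335 = 0.766179 + 0.332254 = 1.098433.
Q̄ = (S_0/π) × [bracket] = (1361/π) × 1.098433 = 475.9 W/m².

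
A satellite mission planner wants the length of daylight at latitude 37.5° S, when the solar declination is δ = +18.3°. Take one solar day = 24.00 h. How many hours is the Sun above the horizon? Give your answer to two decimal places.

10.04 h

cos h₀ = −tan ϕ · tan δ = −tan(-37.5°) × tan(+18.300°) = 0.2538, so h₀ = 1.3142 rad = 75.30°.
Daylight = 2h₀/(2π) × 24.00 h = (1.3142/π) × 24.00 = 10.04 h.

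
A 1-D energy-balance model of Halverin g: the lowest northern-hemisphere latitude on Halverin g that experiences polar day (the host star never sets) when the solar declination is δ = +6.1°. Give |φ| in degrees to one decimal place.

Polar day requires cos H₀ = −tan φ tan δ ≤ −1, i.e. tan φ tan δ ≥ 1.
The boundary is |tan φ| · |tan δ| = 1, so |φ| = 90° − |δ| = 90° − 6.1° = 83.9° in the northern hemisphere.

|φ| = 83.9°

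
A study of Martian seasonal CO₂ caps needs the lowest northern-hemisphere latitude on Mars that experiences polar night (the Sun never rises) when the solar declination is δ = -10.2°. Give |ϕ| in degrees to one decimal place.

Polar night requires cos h₀ = −tan ϕ tan δ ≥ 1, i.e. tan ϕ tan δ ≤ −1.
The boundary is |tan ϕ| · |tan δ| = 1, so |ϕ| = 90° − |δ| = 90° − 10.2° = 79.8° in the northern hemisphere.

|ϕ| = 79.8°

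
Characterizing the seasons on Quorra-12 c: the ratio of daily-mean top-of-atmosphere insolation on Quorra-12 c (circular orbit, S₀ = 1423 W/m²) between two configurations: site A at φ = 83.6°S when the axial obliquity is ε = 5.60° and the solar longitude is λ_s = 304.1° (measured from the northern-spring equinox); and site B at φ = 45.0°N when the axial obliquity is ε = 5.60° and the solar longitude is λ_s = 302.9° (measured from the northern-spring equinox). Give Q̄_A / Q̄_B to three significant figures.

— Configuration A (φ=-83.6°):
Solar declination: sin δ = sin ε · sin λ_s = sin 5.60° × sin 304.1° = -0.08080, so δ = -4.635°.
cos H₀ = −tan(-83.6°) tan(-4.635°) = -0.7228, H₀ = 2.3786 rad.
Bracket: H₀ sin φ sin δ + cos φ cos δ sin H₀ = 2.3786×-0.99377×-0.08080 + 0.11147×0.99673×0.69111 = 0.190994 + 0.076786 = 0.267780.
Q̄ = (S₀/π) × [bracket] = (1423/π) × 0.267780 = 121.29 W/m².
— Configuration B (φ=+45.0°):
Solar declination: sin δ = sin ε · sin λ_s = sin 5.60° × sin 302.9° = -0.08193, so δ = -4.700°.
cos H₀ = −tan(+45.0°) tan(-4.700°) = 0.0822, H₀ = 1.4885 rad.
Bracket: H₀ sin φ sin δ + cos φ cos δ sin H₀ = 1.4885×0.70711×-0.08193 + 0.70711×0.99664×0.99662 = -0.086234 + 0.702352 = 0.616118.
Q̄ = (S₀/π) × [bracket] = (1423/π) × 0.616118 = 279.07 W/m².
Ratio Q̄_A / Q̄_B = 121.29 / 279.07 = 0.4346.

Q̄_A / Q̄_B ≈ 0.435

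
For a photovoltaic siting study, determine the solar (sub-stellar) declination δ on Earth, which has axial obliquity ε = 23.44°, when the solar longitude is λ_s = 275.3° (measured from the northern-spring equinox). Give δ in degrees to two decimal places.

sin δ = sin ε · sin λ_s = sin 23.44° × sin 275.3° = -0.396088.
δ = arcsin(-0.396088) = -23.33°.

δ = -23.33°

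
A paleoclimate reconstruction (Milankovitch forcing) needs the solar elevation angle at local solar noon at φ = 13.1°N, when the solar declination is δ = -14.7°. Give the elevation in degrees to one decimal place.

At local noon the hour angle is zero, so the zenith angle equals |φ − δ| = |+13.1° − (-14.700°)| = 27.800°.
Elevation = 90° − 27.800° = 62.2°.

62.2°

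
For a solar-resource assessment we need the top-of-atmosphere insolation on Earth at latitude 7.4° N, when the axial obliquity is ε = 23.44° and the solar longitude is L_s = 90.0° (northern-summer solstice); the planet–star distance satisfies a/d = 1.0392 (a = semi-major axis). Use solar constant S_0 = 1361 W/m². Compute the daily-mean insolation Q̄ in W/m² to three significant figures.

Q̄ ≈ 464 W/m²

Solar declination: sin δ = sin ε · sin L_s = sin 23.44° × sin 90.0° = 0.39779, so δ = +23.440°.
cos h₀ = −tan(+7.4°) tan(+23.440°) = -0.0563, h₀ = 1.6271 rad.
Bracket: h₀ sin ϕ sin δ + cos ϕ cos δ sin h₀ = 1.6271×0.12880×0.39779 + 0.99167×0.91748×0.99841 = 0.083365 + 0.908391 = 0.991756.
Inverse-square distance factor (a/d)² = 1.0392² = 1.079937.
Q̄ = (S_0/π) × 1.079937 × [bracket] = (1361/π) × 1.079937 × 0.991756 = 464.0 W/m².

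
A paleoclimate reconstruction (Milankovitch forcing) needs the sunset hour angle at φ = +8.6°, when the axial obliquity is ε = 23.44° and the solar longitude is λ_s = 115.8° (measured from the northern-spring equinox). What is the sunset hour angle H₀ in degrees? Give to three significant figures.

H₀ = 93.3°

Solar declination: sin δ = sin ε · sin λ_s = sin 23.44° × sin 115.8° = 0.35814, so δ = +20.986°.
cos H₀ = −tan φ · tan δ = −tan(+8.6°) × tan(+20.986°) = -0.0580, so H₀ = 1.6288 rad = 93.33°.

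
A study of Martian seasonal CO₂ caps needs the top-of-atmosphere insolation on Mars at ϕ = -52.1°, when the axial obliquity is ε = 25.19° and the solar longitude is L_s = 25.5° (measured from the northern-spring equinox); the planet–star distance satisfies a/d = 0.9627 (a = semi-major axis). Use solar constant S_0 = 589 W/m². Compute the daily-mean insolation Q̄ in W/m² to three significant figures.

Solar declination: sin δ = sin ε · sin L_s = sin 25.19° × sin 25.5° = 0.18323, so δ = +10.558°.
cos h₀ = −tan(-52.1°) tan(+10.558°) = 0.2394, h₀ = 1.3290 rad.
Bracket: h₀ sin ϕ sin δ + cos ϕ cos δ sin h₀ = 1.3290×-0.78908×0.18323 + 0.61429×0.98307×0.97091 = -0.192151 + 0.586323 = 0.394172.
Inverse-square distance factor (a/d)² = 0.9627² = 0.926791.
Q̄ = (S_0/π) × 0.926791 × [bracket] = (589/π) × 0.926791 × 0.394172 = 68.49 W/m².

Q̄ ≈ 68.5 W/m²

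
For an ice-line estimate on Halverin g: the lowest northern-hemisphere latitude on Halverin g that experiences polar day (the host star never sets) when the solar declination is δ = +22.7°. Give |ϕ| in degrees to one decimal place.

Polar day requires cos h₀ = −tan ϕ tan δ ≤ −1, i.e. tan ϕ tan δ ≥ 1.
The boundary is |tan ϕ| · |tan δ| = 1, so |ϕ| = 90° − |δ| = 90° − 22.7° = 67.3° in the northern hemisphere.

|ϕ| = 67.3°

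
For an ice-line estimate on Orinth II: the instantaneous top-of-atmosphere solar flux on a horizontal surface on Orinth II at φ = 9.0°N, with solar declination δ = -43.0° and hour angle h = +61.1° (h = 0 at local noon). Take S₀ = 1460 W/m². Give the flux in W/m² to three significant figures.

354 W/m²

cos θ_z = sin φ sin δ + cos φ cos δ cos h = -0.106688 + 0.349099 = 0.242411.
Flux = S₀ · cos θ_z = 1460 × 0.242411 = 353.9 W/m².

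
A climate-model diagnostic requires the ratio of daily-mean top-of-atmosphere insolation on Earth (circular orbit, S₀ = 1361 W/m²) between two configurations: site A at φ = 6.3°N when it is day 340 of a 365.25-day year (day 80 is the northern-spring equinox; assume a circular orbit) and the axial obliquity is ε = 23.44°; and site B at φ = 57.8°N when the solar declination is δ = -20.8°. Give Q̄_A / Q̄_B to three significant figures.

— Configuration A (φ=+6.3°):
Solar longitude: λ_s = 360° × (340 − 80)/365.25 = 256.263°.
sin δ = sin 23.44° × sin 256.263° = -0.38641, so δ = -22.731°.
cos H₀ = −tan(+6.3°) tan(-22.731°) = 0.0463, H₀ = 1.5245 rad.
Bracket: H₀ sin φ sin δ + cos φ cos δ sin H₀ = 1.5245×0.10973×-0.38641 + 0.99396×0.92233×0.99893 = -0.064640 + 0.915778 = 0.851138.
Q̄ = (S₀/π) × [bracket] = (1361/π) × 0.851138 = 368.73 W/m².
— Configuration B (φ=+57.8°):
cos H₀ = −tan(+57.8°) tan(-20.800°) = 0.6032, H₀ = 0.9233 rad.
Bracket: H₀ sin φ sin δ + cos φ cos δ sin H₀ = 0.9233×0.84619×-0.35511 + 0.53288×0.93483×0.79758 = -0.277443 + 0.397316 = 0.119873.
Q̄ = (S₀/π) × [bracket] = (1361/π) × 0.119873 = 51.931 W/m².
Ratio Q̄_A / Q̄_B = 368.73 / 51.931 = 7.100.

Q̄_A / Q̄_B ≈ 7.10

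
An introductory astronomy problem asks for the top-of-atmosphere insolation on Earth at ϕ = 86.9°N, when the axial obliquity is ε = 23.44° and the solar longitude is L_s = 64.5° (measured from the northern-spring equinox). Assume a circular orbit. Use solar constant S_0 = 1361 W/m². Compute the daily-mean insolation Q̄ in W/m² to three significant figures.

Q̄ ≈ 488 W/m²

Solar declination: sin δ = sin ε · sin L_s = sin 23.44° × sin 64.5° = 0.35904, so δ = +21.041°.
cos h₀ = −tan(+86.9°) tan(+21.041°) = -7.1031 ≤ −1 ⇒ polar day, h₀ = π.
Bracket: h₀ sin ϕ sin δ + cos ϕ cos δ sin h₀ = 3.1416×0.99854×0.35904 + 0.05408×0.93332×0.00000 = 1.126313 + 0.000000 = 1.126313.
Q̄ = (S_0/π) × [bracket] = (1361/π) × 1.126313 = 487.9 W/m².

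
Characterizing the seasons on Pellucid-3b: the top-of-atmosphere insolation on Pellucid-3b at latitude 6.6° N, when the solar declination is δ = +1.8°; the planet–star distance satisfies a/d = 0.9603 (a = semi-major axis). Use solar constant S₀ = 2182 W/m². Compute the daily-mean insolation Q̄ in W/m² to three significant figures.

Q̄ ≈ 640 W/m²

cos H₀ = −tan(+6.6°) tan(+1.800°) = -0.0036, H₀ = 1.5744 rad.
Bracket: H₀ sin φ sin δ + cos φ cos δ sin H₀ = 1.5744×0.11494×0.03141 + 0.99337×0.99951×0.99999 = 0.005684 + 0.992873 = 0.998557.
Inverse-square distance factor (a/d)² = 0.9603² = 0.922176.
Q̄ = (S₀/π) × 0.922176 × [bracket] = (2182/π) × 0.922176 × 0.998557 = 639.6 W/m².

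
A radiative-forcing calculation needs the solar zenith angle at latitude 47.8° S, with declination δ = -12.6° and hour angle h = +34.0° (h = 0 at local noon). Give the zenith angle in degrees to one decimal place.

cos θ_z = sin ϕ sin δ + cos ϕ cos δ cos h = 0.161602 + 0.543470 = 0.705072.
θ_z = arccos(0.705072) = 45.2°.

θ_z = 45.2°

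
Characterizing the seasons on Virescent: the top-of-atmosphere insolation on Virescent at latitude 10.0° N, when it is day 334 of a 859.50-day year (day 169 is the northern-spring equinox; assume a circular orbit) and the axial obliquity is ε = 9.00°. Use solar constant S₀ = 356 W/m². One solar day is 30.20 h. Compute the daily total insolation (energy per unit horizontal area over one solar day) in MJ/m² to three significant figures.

12.5 MJ/m²

Solar longitude: λ_s = 360° × (334 − 169)/859.50 = 69.110°.
sin δ = sin 9.00° × sin 69.110° = 0.14615, so δ = +8.404°.
cos H₀ = −tan(+10.0°) tan(+8.404°) = -0.0261, H₀ = 1.5968 rad.
Bracket: H₀ sin φ sin δ + cos φ cos δ sin H₀ = 1.5968×0.17365×0.14615 + 0.98481×0.98926×0.99966 = 0.040525 + 0.973902 = 1.014427.
Q̄ = (S₀/π) × [bracket] = (356/π) × 1.014427 = 114.95 W/m².
Daily total = Q̄ × 30.20 h × 3600 s/h = 114.95 × 30.20 × 3600 / 10⁶ = 12.50 MJ/m².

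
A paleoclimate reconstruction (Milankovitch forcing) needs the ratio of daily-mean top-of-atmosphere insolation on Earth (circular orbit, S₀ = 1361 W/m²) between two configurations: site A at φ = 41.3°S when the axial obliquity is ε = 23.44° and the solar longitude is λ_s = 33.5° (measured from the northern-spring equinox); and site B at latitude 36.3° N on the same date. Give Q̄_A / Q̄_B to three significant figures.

— Configuration A (φ=-41.3°):
Solar declination: sin δ = sin ε · sin λ_s = sin 23.44° × sin 33.5° = 0.21955, so δ = +12.683°.
cos H₀ = −tan(-41.3°) tan(+12.683°) = 0.1977, H₀ = 1.3718 rad.
Bracket: H₀ sin φ sin δ + cos φ cos δ sin H₀ = 1.3718×-0.66000×0.21955 + 0.75126×0.97560×0.98026 = -0.198778 + 0.718461 = 0.519683.
Q̄ = (S₀/π) × [bracket] = (1361/π) × 0.519683 = 225.14 W/m².
— Configuration B (φ=+36.3°):
cos H₀ = −tan(+36.3°) tan(+12.683°) = -0.1653, H₀ = 1.7369 rad.
Bracket: H₀ sin φ sin δ + cos φ cos δ sin H₀ = 1.7369×0.59201×0.21955 + 0.80593×0.97560×0.98624 = 0.225755 + 0.775446 = 1.001201.
Q̄ = (S₀/π) × [bracket] = (1361/π) × 1.001201 = 433.74 W/m².
Ratio Q̄_A / Q̄_B = 225.14 / 433.74 = 0.5191.

Q̄_A / Q̄_B ≈ 0.519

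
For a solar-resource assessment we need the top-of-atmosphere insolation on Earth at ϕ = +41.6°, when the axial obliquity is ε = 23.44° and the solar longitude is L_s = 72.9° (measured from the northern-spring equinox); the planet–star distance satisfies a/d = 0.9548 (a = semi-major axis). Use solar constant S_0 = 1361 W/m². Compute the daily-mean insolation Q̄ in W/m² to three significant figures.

Q̄ ≈ 448 W/m²

Solar declination: sin δ = sin ε · sin L_s = sin 23.44° × sin 72.9° = 0.38020, so δ = +22.346°.
cos h₀ = −tan(+41.6°) tan(+22.346°) = -0.3650, h₀ = 1.9444 rad.
Bracket: h₀ sin ϕ sin δ + cos ϕ cos δ sin h₀ = 1.9444×0.66393×0.38020 + 0.74780×0.92490×0.93102 = 0.490817 + 0.643931 = 1.134748.
Inverse-square distance factor (a/d)² = 0.9548² = 0.911643.
Q̄ = (S_0/π) × 0.911643 × [bracket] = (1361/π) × 0.911643 × 1.134748 = 448.2 W/m².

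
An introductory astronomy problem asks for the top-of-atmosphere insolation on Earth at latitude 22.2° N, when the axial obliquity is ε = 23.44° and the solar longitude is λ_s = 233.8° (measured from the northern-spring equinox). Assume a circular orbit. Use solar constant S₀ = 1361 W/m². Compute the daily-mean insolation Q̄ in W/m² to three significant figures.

Q̄ ≈ 301 W/m²

Solar declination: sin δ = sin ε · sin λ_s = sin 23.44° × sin 233.8° = -0.32100, so δ = -18.723°.
cos H₀ = −tan(+22.2°) tan(-18.723°) = 0.1383, H₀ = 1.4320 rad.
Bracket: H₀ sin φ sin δ + cos φ cos δ sin H₀ = 1.4320×0.37784×-0.32100 + 0.92587×0.94708×0.99039 = -0.173682 + 0.868446 = 0.694764.
Q̄ = (S₀/π) × [bracket] = (1361/π) × 0.694764 = 301.0 W/m².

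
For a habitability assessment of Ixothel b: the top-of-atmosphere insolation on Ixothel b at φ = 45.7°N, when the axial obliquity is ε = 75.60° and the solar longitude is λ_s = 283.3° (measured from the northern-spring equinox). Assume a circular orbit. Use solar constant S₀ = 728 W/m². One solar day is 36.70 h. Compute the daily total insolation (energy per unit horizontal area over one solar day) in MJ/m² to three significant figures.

0.00 MJ/m²

Solar declination: sin δ = sin ε · sin λ_s = sin 75.60° × sin 283.3° = -0.94260, so δ = -70.494°.
cos H₀ = −tan(+45.7°) tan(-70.494°) = 2.8928 ≥ 1 ⇒ polar night, H₀ = 0 and Q̄ = 0.
Daily total = Q̄ × 36.70 h × 3600 s/h = 0.00 MJ/m².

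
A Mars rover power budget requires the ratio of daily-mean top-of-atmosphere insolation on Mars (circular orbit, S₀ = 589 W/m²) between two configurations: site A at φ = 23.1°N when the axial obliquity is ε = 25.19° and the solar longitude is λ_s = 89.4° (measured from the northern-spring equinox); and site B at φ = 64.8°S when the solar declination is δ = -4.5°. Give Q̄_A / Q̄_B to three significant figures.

— Configuration A (φ=+23.1°):
Solar declination: sin δ = sin ε · sin λ_s = sin 25.19° × sin 89.4° = 0.42560, so δ = +25.189°.
cos H₀ = −tan(+23.1°) tan(+25.189°) = -0.2006, H₀ = 1.7728 rad.
Bracket: H₀ sin φ sin δ + cos φ cos δ sin H₀ = 1.7728×0.39234×0.42560 + 0.91982×0.90491×0.97967 = 0.296022 + 0.815433 = 1.111455.
Q̄ = (S₀/π) × [bracket] = (589/π) × 1.111455 = 208.38 W/m².
— Configuration B (φ=-64.8°):
cos H₀ = −tan(-64.8°) tan(-4.500°) = -0.1672, H₀ = 1.7388 rad.
Bracket: H₀ sin φ sin δ + cos φ cos δ sin H₀ = 1.7388×-0.90483×-0.07846 + 0.42578×0.99692×0.98591 = 0.123443 + 0.418488 = 0.541931.
Q̄ = (S₀/π) × [bracket] = (589/π) × 0.541931 = 101.60 W/m².
Ratio Q̄_A / Q̄_B = 208.38 / 101.60 = 2.051.

Q̄_A / Q̄_B ≈ 2.05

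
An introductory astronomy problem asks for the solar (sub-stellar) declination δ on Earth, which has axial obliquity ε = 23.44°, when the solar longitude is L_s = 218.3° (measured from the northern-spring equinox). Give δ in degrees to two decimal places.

δ = -14.27°

sin δ = sin ε · sin L_s = sin 23.44° × sin 218.3° = -0.246541.
δ = arcsin(-0.246541) = -14.27°.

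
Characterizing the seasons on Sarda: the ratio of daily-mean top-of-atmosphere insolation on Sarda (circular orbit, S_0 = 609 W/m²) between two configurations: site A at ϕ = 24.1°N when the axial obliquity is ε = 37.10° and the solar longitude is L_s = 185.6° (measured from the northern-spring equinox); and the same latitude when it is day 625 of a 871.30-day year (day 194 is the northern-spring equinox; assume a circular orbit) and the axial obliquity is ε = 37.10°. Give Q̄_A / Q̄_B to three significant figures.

Q̄_A / Q̄_B ≈ 0.944

— Configuration A (ϕ=+24.1°):
Solar declination: sin δ = sin ε · sin L_s = sin 37.10° × sin 185.6° = -0.05886, so δ = -3.375°.
cos h₀ = −tan(+24.1°) tan(-3.375°) = 0.0264, h₀ = 1.5444 rad.
Bracket: h₀ sin ϕ sin δ + cos ϕ cos δ sin h₀ = 1.5444×0.40833×-0.05886 + 0.91283×0.99827×0.99965 = -0.037119 + 0.910932 = 0.873813.
Q̄ = (S_0/π) × [bracket] = (609/π) × 0.873813 = 169.39 W/m².
— Configuration B (ϕ=+24.1°):
Solar longitude: L_s = 360° × (625 − 194)/871.30 = 178.079°.
sin δ = sin 37.10° × sin 178.079° = 0.02022, so δ = +1.159°.
cos h₀ = −tan(+24.1°) tan(+1.159°) = -0.0090, h₀ = 1.5798 rad.
Bracket: h₀ sin ϕ sin δ + cos ϕ cos δ sin h₀ = 1.5798×0.40833×0.02022 + 0.91283×0.99980×0.99996 = 0.013044 + 0.912611 = 0.925655.
Q̄ = (S_0/π) × [bracket] = (609/π) × 0.925655 = 179.44 W/m².
Ratio Q̄_A / Q̄_B = 169.39 / 179.44 = 0.9440.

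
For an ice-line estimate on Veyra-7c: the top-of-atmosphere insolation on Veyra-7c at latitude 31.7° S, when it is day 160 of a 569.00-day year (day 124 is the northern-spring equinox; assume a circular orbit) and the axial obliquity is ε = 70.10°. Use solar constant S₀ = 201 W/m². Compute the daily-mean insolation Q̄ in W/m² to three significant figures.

Q̄ ≈ 33.0 W/m²

Solar longitude: λ_s = 360° × (160 − 124)/569.00 = 22.777°.
sin δ = sin 70.10° × sin 22.777° = 0.36403, so δ = +21.348°.
cos H₀ = −tan(-31.7°) tan(+21.348°) = 0.2414, H₀ = 1.3270 rad.
Bracket: H₀ sin φ sin δ + cos φ cos δ sin H₀ = 1.3270×-0.52547×0.36403 + 0.85081×0.93139×0.97043 = -0.253838 + 0.769004 = 0.515166.
Q̄ = (S₀/π) × [bracket] = (201/π) × 0.515166 = 32.96 W/m².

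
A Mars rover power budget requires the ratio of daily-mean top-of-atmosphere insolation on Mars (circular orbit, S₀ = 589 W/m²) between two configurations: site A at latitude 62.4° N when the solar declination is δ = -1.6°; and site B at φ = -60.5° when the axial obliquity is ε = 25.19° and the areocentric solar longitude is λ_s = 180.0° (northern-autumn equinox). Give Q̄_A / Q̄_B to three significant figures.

— Configuration A (φ=+62.4°):
cos H₀ = −tan(+62.4°) tan(-1.600°) = 0.0534, H₀ = 1.5173 rad.
Bracket: H₀ sin φ sin δ + cos φ cos δ sin H₀ = 1.5173×0.88620×-0.02792 + 0.46330×0.99961×0.99857 = -0.037542 + 0.462457 = 0.424915.
Q̄ = (S₀/π) × [bracket] = (589/π) × 0.424915 = 79.665 W/m².
— Configuration B (φ=-60.5°):
sin δ = sin 25.19° × sin 180.0° = 0.00000, so δ = +0.000°.
cos H₀ = −tan(-60.5°) tan(+0.000°) = 0.0000, H₀ = 1.5708 rad.
Bracket: H₀ sin φ sin δ + cos φ cos δ sin H₀ = 1.5708×-0.87036×0.00000 + 0.49242×1.00000×1.00000 = -0.000000 + 0.492420 = 0.492420.
Q̄ = (S₀/π) × [bracket] = (589/π) × 0.492420 = 92.321 W/m².
Ratio Q̄_A / Q̄_B = 79.665 / 92.321 = 0.8629.

Q̄_A / Q̄_B ≈ 0.863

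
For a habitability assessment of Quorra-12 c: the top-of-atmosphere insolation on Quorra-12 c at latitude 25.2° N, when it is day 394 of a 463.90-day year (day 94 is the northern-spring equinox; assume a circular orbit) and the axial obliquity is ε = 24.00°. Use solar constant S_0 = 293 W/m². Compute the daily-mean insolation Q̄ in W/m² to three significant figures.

Q̄ ≈ 60.7 W/m²

Solar longitude: L_s = 360° × (394 − 94)/463.90 = 232.809°.
sin δ = sin 24.00° × sin 232.809° = -0.32402, so δ = -18.906°.
cos h₀ = −tan(+25.2°) tan(-18.906°) = 0.1612, h₀ = 1.4089 rad.
Bracket: h₀ sin ϕ sin δ + cos ϕ cos δ sin h₀ = 1.4089×0.42578×-0.32402 + 0.90483×0.94605×0.98693 = -0.194374 + 0.844826 = 0.650452.
Q̄ = (S_0/π) × [bracket] = (293/π) × 0.650452 = 60.66 W/m².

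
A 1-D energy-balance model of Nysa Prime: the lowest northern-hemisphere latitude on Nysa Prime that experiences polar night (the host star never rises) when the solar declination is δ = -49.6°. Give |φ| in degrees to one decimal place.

Polar night requires cos H₀ = −tan φ tan δ ≥ 1, i.e. tan φ tan δ ≤ −1.
The boundary is |tan φ| · |tan δ| = 1, so |φ| = 90° − |δ| = 90° − 49.6° = 40.4° in the northern hemisphere.

|φ| = 40.4°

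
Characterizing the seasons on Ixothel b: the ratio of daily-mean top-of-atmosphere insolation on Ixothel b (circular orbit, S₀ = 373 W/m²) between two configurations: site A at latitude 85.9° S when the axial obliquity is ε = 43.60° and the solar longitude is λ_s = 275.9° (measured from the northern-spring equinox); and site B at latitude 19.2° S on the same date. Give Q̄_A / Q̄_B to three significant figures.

— Configuration A (φ=-85.9°):
Solar declination: sin δ = sin ε · sin λ_s = sin 43.60° × sin 275.9° = -0.68597, so δ = -43.312°.
cos H₀ = −tan(-85.9°) tan(-43.312°) = -13.1519 ≤ −1 ⇒ polar day, H₀ = π.
Bracket: H₀ sin φ sin δ + cos φ cos δ sin H₀ = 3.1416×-0.99744×-0.68597 + 0.07150×0.72763×0.00000 = 2.149526 + 0.000000 = 2.149526.
Q̄ = (S₀/π) × [bracket] = (373/π) × 2.149526 = 255.21 W/m².
— Configuration B (φ=-19.2°):
cos H₀ = −tan(-19.2°) tan(-43.312°) = -0.3283, H₀ = 1.9053 rad.
Bracket: H₀ sin φ sin δ + cos φ cos δ sin H₀ = 1.9053×-0.32887×-0.68597 + 0.94438×0.72763×0.94458 = 0.429826 + 0.649077 = 1.078903.
Q̄ = (S₀/π) × [bracket] = (373/π) × 1.078903 = 128.10 W/m².
Ratio Q̄_A / Q̄_B = 255.21 / 128.10 = 1.992.

Q̄_A / Q̄_B ≈ 1.99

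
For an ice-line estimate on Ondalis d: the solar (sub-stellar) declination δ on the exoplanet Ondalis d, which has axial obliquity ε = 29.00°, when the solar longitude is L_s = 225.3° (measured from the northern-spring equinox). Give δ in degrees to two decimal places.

δ = -20.16°

sin δ = sin ε · sin L_s = sin 29.00° × sin 225.3° = -0.344602.
δ = arcsin(-0.344602) = -20.16°.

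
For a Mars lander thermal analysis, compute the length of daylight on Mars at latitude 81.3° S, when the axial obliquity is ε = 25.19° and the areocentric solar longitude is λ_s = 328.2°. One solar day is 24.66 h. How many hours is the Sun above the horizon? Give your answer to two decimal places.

sin δ = sin 25.19° × sin 328.2° = -0.22428, so δ = -12.961°.
Sunrise equation: cos H₀ = −tan φ · tan δ = -1.5040 ≤ −1, so the Sun never sets (polar day) and H₀ = π.
Daylight = 2H₀/(2π) × 24.66 h = (3.1416/π) × 24.66 = 24.66 h.

24.66 h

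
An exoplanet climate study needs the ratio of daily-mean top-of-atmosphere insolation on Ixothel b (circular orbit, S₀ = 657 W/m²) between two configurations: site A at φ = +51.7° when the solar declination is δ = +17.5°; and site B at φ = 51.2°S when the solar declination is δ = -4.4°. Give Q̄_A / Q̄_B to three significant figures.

Q̄_A / Q̄_B ≈ 1.40

— Configuration A (φ=+51.7°):
cos H₀ = −tan(+51.7°) tan(+17.500°) = -0.3992, H₀ = 1.9815 rad.
Bracket: H₀ sin φ sin δ + cos φ cos δ sin H₀ = 1.9815×0.78478×0.30071 + 0.61978×0.95372×0.91685 = 0.467617 + 0.541947 = 1.009564.
Q̄ = (S₀/π) × [bracket] = (657/π) × 1.009564 = 211.13 W/m².
— Configuration B (φ=-51.2°):
cos H₀ = −tan(-51.2°) tan(-4.400°) = -0.0957, H₀ = 1.6666 rad.
Bracket: H₀ sin φ sin δ + cos φ cos δ sin H₀ = 1.6666×-0.77934×-0.07672 + 0.62660×0.99705×0.99541 = 0.099648 + 0.621884 = 0.721532.
Q̄ = (S₀/π) × [bracket] = (657/π) × 0.721532 = 150.89 W/m².
Ratio Q̄_A / Q̄_B = 211.13 / 150.89 = 1.399.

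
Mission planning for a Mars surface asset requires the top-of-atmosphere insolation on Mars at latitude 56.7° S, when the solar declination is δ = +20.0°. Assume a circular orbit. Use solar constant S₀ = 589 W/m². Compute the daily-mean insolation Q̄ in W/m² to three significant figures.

cos H₀ = −tan(-56.7°) tan(+20.000°) = 0.5541, H₀ = 0.9835 rad.
Bracket: H₀ sin φ sin δ + cos φ cos δ sin H₀ = 0.9835×-0.83581×0.34202 + 0.54902×0.93969×0.83246 = -0.281147 + 0.429473 = 0.148326.
Q̄ = (S₀/π) × [bracket] = (589/π) × 0.148326 = 27.81 W/m².

Q̄ ≈ 27.8 W/m²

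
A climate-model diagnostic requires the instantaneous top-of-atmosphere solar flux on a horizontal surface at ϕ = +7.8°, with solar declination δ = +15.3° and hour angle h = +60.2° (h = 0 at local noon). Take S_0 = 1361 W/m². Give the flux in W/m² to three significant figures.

695 W/m²

cos θ_z = sin ϕ sin δ + cos ϕ cos δ cos h = 0.035812 + 0.474925 = 0.510737.
Flux = S_0 · cos θ_z = 1361 × 0.510737 = 695.1 W/m².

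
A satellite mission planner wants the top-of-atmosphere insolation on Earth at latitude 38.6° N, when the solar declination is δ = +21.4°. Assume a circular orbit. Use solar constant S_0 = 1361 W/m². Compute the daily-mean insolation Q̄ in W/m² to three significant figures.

cos h₀ = −tan(+38.6°) tan(+21.400°) = -0.3128, h₀ = 1.8890 rad.
Bracket: h₀ sin ϕ sin δ + cos ϕ cos δ sin h₀ = 1.8890×0.62388×0.36488 + 0.78152×0.93106×0.94980 = 0.430014 + 0.691114 = 1.121128.
Q̄ = (S_0/π) × [bracket] = (1361/π) × 1.121128 = 485.7 W/m².

Q̄ ≈ 486 W/m²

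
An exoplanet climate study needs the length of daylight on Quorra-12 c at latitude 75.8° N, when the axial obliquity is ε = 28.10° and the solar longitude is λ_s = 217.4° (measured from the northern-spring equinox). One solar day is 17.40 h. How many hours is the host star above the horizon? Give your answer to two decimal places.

Solar declination: sin δ = sin ε · sin λ_s = sin 28.10° × sin 217.4° = -0.28608, so δ = -16.623°.
cos H₀ = −tan φ · tan δ = 1.1799 ≥ 1, so the host star never rises (polar night) and H₀ = 0.
Daylight = 2H₀/(2π) × 17.40 h = (0.0000/π) × 17.40 = 0.00 h.

0.00 h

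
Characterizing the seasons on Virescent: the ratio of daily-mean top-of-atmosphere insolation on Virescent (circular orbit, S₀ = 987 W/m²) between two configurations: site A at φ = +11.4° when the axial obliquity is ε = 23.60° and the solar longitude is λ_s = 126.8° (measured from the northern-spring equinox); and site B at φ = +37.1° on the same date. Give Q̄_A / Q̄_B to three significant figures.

— Configuration A (φ=+11.4°):
Solar declination: sin δ = sin ε · sin λ_s = sin 23.60° × sin 126.8° = 0.32057, so δ = +18.698°.
cos H₀ = −tan(+11.4°) tan(+18.698°) = -0.0682, H₀ = 1.6391 rad.
Bracket: H₀ sin φ sin δ + cos φ cos δ sin H₀ = 1.6391×0.19766×0.32057 + 0.98027×0.94722×0.99767 = 0.103860 + 0.926368 = 1.030228.
Q̄ = (S₀/π) × [bracket] = (987/π) × 1.030228 = 323.67 W/m².
— Configuration B (φ=+37.1°):
cos H₀ = −tan(+37.1°) tan(+18.698°) = -0.2560, H₀ = 1.8296 rad.
Bracket: H₀ sin φ sin δ + cos φ cos δ sin H₀ = 1.8296×0.60321×0.32057 + 0.79758×0.94722×0.96669 = 0.353792 + 0.730319 = 1.084111.
Q̄ = (S₀/π) × [bracket] = (987/π) × 1.084111 = 340.60 W/m².
Ratio Q̄_A / Q̄_B = 323.67 / 340.60 = 0.9503.

Q̄_A / Q̄_B ≈ 0.950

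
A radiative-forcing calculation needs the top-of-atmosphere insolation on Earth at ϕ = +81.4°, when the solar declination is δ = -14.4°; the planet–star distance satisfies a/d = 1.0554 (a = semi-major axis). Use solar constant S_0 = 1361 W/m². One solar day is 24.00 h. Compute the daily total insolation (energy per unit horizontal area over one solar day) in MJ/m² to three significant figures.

0.00 MJ/m²

cos h₀ = −tan(+81.4°) tan(-14.400°) = 1.6977 ≥ 1 ⇒ polar night, h₀ = 0 and Q̄ = 0.
Inverse-square distance factor (a/d)² = 1.0554² = 1.113869.
Daily total = Q̄ × 24.00 h × 3600 s/h = 0.00 MJ/m².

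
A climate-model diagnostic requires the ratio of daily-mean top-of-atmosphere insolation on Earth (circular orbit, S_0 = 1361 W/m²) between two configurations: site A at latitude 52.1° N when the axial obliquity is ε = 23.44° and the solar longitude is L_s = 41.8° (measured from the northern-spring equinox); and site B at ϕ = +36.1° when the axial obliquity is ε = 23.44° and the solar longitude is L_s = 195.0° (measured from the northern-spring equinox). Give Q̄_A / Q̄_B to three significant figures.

Q̄_A / Q̄_B ≈ 1.35

— Configuration A (ϕ=+52.1°):
Solar declination: sin δ = sin ε · sin L_s = sin 23.44° × sin 41.8° = 0.26514, so δ = +15.375°.
cos h₀ = −tan(+52.1°) tan(+15.375°) = -0.3532, h₀ = 1.9318 rad.
Bracket: h₀ sin ϕ sin δ + cos ϕ cos δ sin h₀ = 1.9318×0.78908×0.26514 + 0.61429×0.96421×0.93554 = 0.404165 + 0.554125 = 0.958290.
Q̄ = (S_0/π) × [bracket] = (1361/π) × 0.958290 = 415.15 W/m².
— Configuration B (ϕ=+36.1°):
Solar declination: sin δ = sin ε · sin L_s = sin 23.44° × sin 195.0° = -0.10296, so δ = -5.909°.
cos h₀ = −tan(+36.1°) tan(-5.909°) = 0.0755, h₀ = 1.4952 rad.
Bracket: h₀ sin ϕ sin δ + cos ϕ cos δ sin h₀ = 1.4952×0.58920×-0.10296 + 0.80799×0.99469×0.99715 = -0.090705 + 0.801409 = 0.710704.
Q̄ = (S_0/π) × [bracket] = (1361/π) × 0.710704 = 307.89 W/m².
Ratio Q̄_A / Q̄_B = 415.15 / 307.89 = 1.348.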